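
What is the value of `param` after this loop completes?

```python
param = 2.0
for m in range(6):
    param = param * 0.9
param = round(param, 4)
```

Exponential decay: 2.0 * 0.9^6
`param` takes the values: 2.0 → 1.8 → 1.62 → 1.458 → 1.3122 → 1.18098 → 1.062882 → 1.0629

Answer: 1.0629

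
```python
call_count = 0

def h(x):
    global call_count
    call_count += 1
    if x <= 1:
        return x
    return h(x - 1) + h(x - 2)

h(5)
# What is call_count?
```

Calls(x) = 1 + Calls(x-1) + Calls(x-2); Calls(0)=Calls(1)=1. For x=5 this gives 15.

Answer: 15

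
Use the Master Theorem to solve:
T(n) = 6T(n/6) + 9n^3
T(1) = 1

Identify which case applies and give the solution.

a=6, b=6, f(n)=9n^3. log_6(6) = 1. Since c=3 > 1 and the regularity condition holds (6(n/6)^3 = (6/6^3)n^3 with 6/6^3 < 1), Case 3 applies: T(n) = Θ(f(n)) = O(n^3).

Answer: O(n^3) - Case 3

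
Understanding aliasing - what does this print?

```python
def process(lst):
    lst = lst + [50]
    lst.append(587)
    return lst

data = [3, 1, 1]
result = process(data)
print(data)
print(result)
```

Key concept: rebinding parameter vs mutation.
Step by step:
`data = [3, 1, 1]` → data = [3, 1, 1]
`result = process(data)` → result = [3, 1, 1, 50, 587]
`print(data)` → prints [3, 1, 1]
`print(result)` → prints [3, 1, 1, 50, 587]

Answer:
[3, 1, 1]
[3, 1, 1, 50, 587]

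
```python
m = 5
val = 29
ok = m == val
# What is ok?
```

Trace:
`m = 5` → m = 5
`val = 29` → val = 29
`ok = m == val` → ok = False
So ok = False

Answer: False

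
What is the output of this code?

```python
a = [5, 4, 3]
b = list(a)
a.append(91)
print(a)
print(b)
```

Key concept: list() constructor creates copy.
Step by step:
`a = [5, 4, 3]` → a = [5, 4, 3]
`b = list(a)` → b = [5, 4, 3]
`a.append(91)` → a = [5, 4, 3, 91]
`print(a)` → prints [5, 4, 3, 91]
`print(b)` → prints [5, 4, 3]

Answer:
[5, 4, 3, 91]
[5, 4, 3]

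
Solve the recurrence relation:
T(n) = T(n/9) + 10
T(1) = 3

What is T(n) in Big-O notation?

Each step divides n by 9 and adds 10. After log_9(n) steps we reach T(1)=3. So T(n) = 10·log_9(n) + 3 = O(log n).

Answer: O(log n)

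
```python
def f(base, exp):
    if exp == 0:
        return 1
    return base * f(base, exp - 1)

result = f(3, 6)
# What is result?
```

f(3, 6) = 3 * 3 * 3 * 3 * 3 * 3 = 729

Answer: 729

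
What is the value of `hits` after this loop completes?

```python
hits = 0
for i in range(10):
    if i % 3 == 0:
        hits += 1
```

Count numbers divisible by 3 in range(10)
`hits` takes the values: 0 → 1 → 2 → 3 → 4

Answer: 4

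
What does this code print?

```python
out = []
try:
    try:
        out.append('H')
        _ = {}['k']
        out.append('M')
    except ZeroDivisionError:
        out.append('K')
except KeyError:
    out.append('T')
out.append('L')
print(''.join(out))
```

Execution trace: 'H' (try body) → 'T' (outer except KeyError) → 'L' (after the try/except). Output: HTL

Answer: HTL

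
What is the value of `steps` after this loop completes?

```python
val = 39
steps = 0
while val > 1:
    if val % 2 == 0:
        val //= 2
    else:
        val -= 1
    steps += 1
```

Steps to reduce 39 to 1
`steps` takes the values: 0 → 1 → 2 → 3 → 4 → 5 → 6 → 7 → 8

Answer: 8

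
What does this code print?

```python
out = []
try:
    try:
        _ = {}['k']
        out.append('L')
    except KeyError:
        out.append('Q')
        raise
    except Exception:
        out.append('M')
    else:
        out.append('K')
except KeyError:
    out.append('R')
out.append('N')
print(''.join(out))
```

Execution trace: 'Q' (except KeyError) → 'R' (outer except KeyError) → 'N' (after the try/except). Output: QRN

Answer: QRN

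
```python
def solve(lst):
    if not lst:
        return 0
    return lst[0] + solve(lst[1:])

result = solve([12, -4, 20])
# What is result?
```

12 + (-4) + 20 + 0 = 28

Answer: 28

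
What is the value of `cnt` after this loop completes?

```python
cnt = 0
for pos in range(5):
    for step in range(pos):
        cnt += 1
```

Triangle number: 0+1+2+...+4
`cnt` takes the values: 0 → 1 → 2 → 3 → 4 → 5 → 6 → 7 → 8 → 9 → 10

Answer: 10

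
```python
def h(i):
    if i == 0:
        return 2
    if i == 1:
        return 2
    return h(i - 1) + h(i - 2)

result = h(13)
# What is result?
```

Build up from base cases: h(0)=2, h(1)=2, h(2)=4, h(3)=6, h(4)=10, h(5)=16, h(6)=26, ..., h(13)=754

Answer: 754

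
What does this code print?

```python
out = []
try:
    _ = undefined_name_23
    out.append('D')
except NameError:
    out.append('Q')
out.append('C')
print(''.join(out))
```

Execution trace: 'Q' (except NameError) → 'C' (after the try/except). Output: QC

Answer: QC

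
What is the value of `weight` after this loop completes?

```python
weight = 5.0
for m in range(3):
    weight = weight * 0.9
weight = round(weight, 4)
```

Exponential decay: 5.0 * 0.9^3
`weight` takes the values: 5.0 → 4.5 → 4.05 → 3.645

Answer: 3.645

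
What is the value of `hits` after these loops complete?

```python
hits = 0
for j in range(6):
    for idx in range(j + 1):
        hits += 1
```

Triangle: 1 + 2 + ... + 6
`hits` takes the values: 0 → 1 → 2 → 3 → 4 → 5 → 6 → 7 → 8 → 9 → 10 → 11 → 12 → 13 → 14 → 15 → 16 → 17 → 18 → 19 → 20 → 21

Answer: 21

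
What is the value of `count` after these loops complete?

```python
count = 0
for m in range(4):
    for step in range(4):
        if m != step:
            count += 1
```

4² - 4 (exclude diagonal)
`count` takes the values: 0 → 1 → 2 → 3 → 4 → 5 → 6 → 7 → 8 → 9 → 10 → 11 → 12

Answer: 12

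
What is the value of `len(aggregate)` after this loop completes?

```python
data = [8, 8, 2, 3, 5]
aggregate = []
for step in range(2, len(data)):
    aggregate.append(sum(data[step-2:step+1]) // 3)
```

Number of 3-element averages
`aggregate` takes the values: [] → [6] → [6, 4] → [6, 4, 3]
So `len(aggregate)` = 3

Answer: 3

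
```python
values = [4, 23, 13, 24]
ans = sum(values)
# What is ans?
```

Trace:
`values = [4, 23, 13, 24]` → values = [4, 23, 13, 24]
`ans = sum(values)` → ans = 64
So ans = 64

Answer: 64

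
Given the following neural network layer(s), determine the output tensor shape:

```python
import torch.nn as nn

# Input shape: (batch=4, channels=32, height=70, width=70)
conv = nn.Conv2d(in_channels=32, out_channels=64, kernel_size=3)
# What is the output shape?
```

Input: (4, 32, 70, 70) -> Output: (4, 64, 68, 68)

Answer: (4, 64, 68, 68)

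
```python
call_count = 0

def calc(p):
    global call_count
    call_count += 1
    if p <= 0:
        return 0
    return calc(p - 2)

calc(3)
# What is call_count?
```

Linear recursion stepping by 2: 3 calls from p=3 down to ≤0.

Answer: 3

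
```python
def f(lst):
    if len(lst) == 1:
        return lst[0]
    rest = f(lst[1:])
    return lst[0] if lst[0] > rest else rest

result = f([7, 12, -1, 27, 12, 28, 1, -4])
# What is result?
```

Recursive max over [7, 12, -1, 27, 12, 28, 1, -4] = 28

Answer: 28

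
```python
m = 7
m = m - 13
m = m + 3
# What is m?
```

Trace:
`m = 7` → m = 7
`m = m - 13` → m = -6
`m = m + 3` → m = -3
So m = -3

Answer: -3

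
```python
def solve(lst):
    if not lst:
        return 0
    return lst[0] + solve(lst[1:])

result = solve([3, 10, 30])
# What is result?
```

3 + 10 + 30 + 0 = 43

Answer: 43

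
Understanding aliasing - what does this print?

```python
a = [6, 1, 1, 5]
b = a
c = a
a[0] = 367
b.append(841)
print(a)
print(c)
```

Key concept: multiple aliases.
Step by step:
`a = [6, 1, 1, 5]` → a = [6, 1, 1, 5]
`b = a` → b = [6, 1, 1, 5] (same object as a)
`c = a` → c = [6, 1, 1, 5] (same object as a, b)
`a[0] = 367` → a = [367, 1, 1, 5] (same object as b, c); b = [367, 1, 1, 5] (same object as a, c); c = [367, 1, 1, 5] (same object as a, b)
`b.append(841)` → a = [367, 1, 1, 5, 841] (same object as b, c); b = [367, 1, 1, 5, 841] (same object as a, c); c = [367, 1, 1, 5, 841] (same object as a, b)
`print(a)` → prints [367, 1, 1, 5, 841]
`print(c)` → prints [367, 1, 1, 5, 841]

Answer:
[367, 1, 1, 5, 841]
[367, 1, 1, 5, 841]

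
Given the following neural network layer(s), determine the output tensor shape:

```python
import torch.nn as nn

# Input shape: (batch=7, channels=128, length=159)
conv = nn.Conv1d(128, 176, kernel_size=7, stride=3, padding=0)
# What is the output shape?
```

Input: (7, 128, 159) -> Output: (7, 176, 51)

Answer: (7, 176, 51)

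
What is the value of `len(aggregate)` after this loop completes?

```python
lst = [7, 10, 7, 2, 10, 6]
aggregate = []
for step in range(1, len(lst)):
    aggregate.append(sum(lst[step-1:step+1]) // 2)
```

Number of 2-element averages
`aggregate` takes the values: [] → [8] → [8, 8] → [8, 8, 4] → [8, 8, 4, 6] → [8, 8, 4, 6, 8]
So `len(aggregate)` = 5

Answer: 5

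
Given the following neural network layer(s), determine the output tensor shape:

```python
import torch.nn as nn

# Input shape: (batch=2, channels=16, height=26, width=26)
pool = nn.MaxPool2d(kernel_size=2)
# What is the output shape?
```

Input: (2, 16, 26, 26) -> Output: (2, 16, 13, 13)

Answer: (2, 16, 13, 13)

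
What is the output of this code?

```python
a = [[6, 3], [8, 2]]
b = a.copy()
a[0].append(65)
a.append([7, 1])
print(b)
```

Key concept: shallow copy with nested lists.
Step by step:
`a = [[6, 3], [8, 2]]` → a = [[6, 3], [8, 2]]
`b = a.copy()` → b = [[6, 3], [8, 2]]
`a[0].append(65)` → a = [[6, 3, 65], [8, 2]]; b = [[6, 3, 65], [8, 2]]
`a.append([7, 1])` → a = [[6, 3, 65], [8, 2], [7, 1]]
`print(b)` → prints [[6, 3, 65], [8, 2]]

Answer: [[6, 3, 65], [8, 2]]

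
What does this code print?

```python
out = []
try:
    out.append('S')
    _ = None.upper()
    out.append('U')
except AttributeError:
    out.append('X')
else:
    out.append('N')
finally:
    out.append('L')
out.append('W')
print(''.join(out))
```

Execution trace: 'S' (try body) → 'X' (except AttributeError) → 'L' (finally) → 'W' (after the try/except). Output: SXLW

Answer: SXLW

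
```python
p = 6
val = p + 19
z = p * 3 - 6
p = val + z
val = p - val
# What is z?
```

Trace:
`p = 6` → p = 6
`val = p + 19` → val = 25
`z = p * 3 - 6` → z = 12
`p = val + z` → p = 37
`val = p - val` → val = 12
So z = 12

Answer: 12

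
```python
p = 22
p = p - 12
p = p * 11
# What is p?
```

Trace:
`p = 22` → p = 22
`p = p - 12` → p = 10
`p = p * 11` → p = 110
So p = 110

Answer: 110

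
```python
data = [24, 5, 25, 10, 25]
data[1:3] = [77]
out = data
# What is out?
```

Trace:
`data = [24, 5, 25, 10, 25]` → data = [24, 5, 25, 10, 25]
`data[1:3] = [77]` → data = [24, 77, 10, 25]
`out = data` → out = [24, 77, 10, 25]
So out = [24, 77, 10, 25]

Answer: [24, 77, 10, 25]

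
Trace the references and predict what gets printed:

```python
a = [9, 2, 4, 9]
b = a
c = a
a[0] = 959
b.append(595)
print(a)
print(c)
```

Key concept: multiple aliases.
Step by step:
`a = [9, 2, 4, 9]` → a = [9, 2, 4, 9]
`b = a` → b = [9, 2, 4, 9] (same object as a)
`c = a` → c = [9, 2, 4, 9] (same object as a, b)
`a[0] = 959` → a = [959, 2, 4, 9] (same object as b, c); b = [959, 2, 4, 9] (same object as a, c); c = [959, 2, 4, 9] (same object as a, b)
`b.append(595)` → a = [959, 2, 4, 9, 595] (same object as b, c); b = [959, 2, 4, 9, 595] (same object as a, c); c = [959, 2, 4, 9, 595] (same object as a, b)
`print(a)` → prints [959, 2, 4, 9, 595]
`print(c)` → prints [959, 2, 4, 9, 595]

Answer:
[959, 2, 4, 9, 595]
[959, 2, 4, 9, 595]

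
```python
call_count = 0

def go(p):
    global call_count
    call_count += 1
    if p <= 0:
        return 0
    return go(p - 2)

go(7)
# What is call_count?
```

Linear recursion stepping by 2: 5 calls from p=7 down to ≤0.

Answer: 5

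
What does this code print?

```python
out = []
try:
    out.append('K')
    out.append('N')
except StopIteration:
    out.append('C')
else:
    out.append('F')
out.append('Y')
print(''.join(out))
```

Execution trace: 'K' (try body) → 'N' (try body, no exception) → 'F' (else) → 'Y' (after the try/except). Output: KNFY

Answer: KNFY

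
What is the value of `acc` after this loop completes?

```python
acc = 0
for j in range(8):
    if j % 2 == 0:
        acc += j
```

Sum of even numbers 0 to 7
`acc` takes the values: 0 → 2 → 6 → 12

Answer: 12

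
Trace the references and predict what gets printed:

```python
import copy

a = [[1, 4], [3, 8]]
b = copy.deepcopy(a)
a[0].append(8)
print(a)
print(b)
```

Key concept: deep copy is fully independent.
Step by step:
`a = [[1, 4], [3, 8]]` → a = [[1, 4], [3, 8]]
`b = copy.deepcopy(a)` → b = [[1, 4], [3, 8]]
`a[0].append(8)` → a = [[1, 4, 8], [3, 8]]
`print(a)` → prints [[1, 4, 8], [3, 8]]
`print(b)` → prints [[1, 4], [3, 8]]

Answer:
[[1, 4, 8], [3, 8]]
[[1, 4], [3, 8]]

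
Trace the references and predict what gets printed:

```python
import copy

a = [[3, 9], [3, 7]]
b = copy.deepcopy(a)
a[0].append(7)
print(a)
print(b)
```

Key concept: deep copy is fully independent.
Step by step:
`a = [[3, 9], [3, 7]]` → a = [[3, 9], [3, 7]]
`b = copy.deepcopy(a)` → b = [[3, 9], [3, 7]]
`a[0].append(7)` → a = [[3, 9, 7], [3, 7]]
`print(a)` → prints [[3, 9, 7], [3, 7]]
`print(b)` → prints [[3, 9], [3, 7]]

Answer:
[[3, 9, 7], [3, 7]]
[[3, 9], [3, 7]]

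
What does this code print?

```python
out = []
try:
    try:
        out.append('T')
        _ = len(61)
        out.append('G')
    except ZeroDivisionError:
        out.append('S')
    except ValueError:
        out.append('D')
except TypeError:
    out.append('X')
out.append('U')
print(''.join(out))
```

Execution trace: 'T' (try body) → 'X' (outer except TypeError) → 'U' (after the try/except). Output: TXU

Answer: TXU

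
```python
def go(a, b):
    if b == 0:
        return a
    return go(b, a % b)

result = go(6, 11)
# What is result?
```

go(6, 11) -> go(11, 6) -> go(6, 5) -> go(5, 1) -> go(1, 0) -> 1

Answer: 1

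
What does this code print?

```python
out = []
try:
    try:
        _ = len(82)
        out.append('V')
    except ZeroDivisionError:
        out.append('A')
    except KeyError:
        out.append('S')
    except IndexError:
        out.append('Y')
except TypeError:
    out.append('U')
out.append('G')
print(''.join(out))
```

Execution trace: 'U' (outer except TypeError) → 'G' (after the try/except). Output: UG

Answer: UG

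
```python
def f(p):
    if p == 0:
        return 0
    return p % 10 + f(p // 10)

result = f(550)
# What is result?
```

Sum of digits of 550: 0 + 5 + 5 = 10

Answer: 10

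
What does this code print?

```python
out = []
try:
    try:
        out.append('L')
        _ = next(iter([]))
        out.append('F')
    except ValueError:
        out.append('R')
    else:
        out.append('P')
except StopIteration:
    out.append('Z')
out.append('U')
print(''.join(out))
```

Execution trace: 'L' (try body) → 'Z' (outer except StopIteration) → 'U' (after the try/except). Output: LZU

Answer: LZU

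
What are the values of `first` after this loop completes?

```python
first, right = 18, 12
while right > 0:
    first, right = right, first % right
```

GCD of 18 and 12
`first` takes the values: 18 → 12 → 6

Answer: 6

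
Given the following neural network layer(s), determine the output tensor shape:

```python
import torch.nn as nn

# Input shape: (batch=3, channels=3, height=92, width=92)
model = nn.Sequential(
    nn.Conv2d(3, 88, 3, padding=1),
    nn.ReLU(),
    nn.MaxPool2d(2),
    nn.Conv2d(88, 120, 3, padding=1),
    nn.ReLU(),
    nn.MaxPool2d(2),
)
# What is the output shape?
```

Input: (3, 3, 92, 92) -> after first Conv2d: (3, 88, 92, 92) -> after first MaxPool2d: (3, 88, 46, 46) -> after second Conv2d: (3, 120, 46, 46) -> Output: (3, 120, 23, 23)

Answer: (3, 120, 23, 23)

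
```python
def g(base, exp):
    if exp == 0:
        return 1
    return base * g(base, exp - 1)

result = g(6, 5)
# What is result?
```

g(6, 5) = 6 * 6 * 6 * 6 * 6 = 7776

Answer: 7776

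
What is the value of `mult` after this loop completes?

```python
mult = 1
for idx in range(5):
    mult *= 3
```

3^5 = 243
`mult` takes the values: 1 → 3 → 9 → 27 → 81 → 243

Answer: 243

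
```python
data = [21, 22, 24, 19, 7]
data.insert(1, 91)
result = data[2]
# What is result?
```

Trace:
`data = [21, 22, 24, 19, 7]` → data = [21, 22, 24, 19, 7]
`data.insert(1, 91)` → data = [21, 91, 22, 24, 19, 7]
`result = data[2]` → result = 22
So result = 22

Answer: 22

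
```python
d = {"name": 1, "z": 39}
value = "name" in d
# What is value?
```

Trace:
`d = {"name": 1, "z": 39}` → d = {'name': 1, 'z': 39}
`value = "name" in d` → value = True
So value = True

Answer: True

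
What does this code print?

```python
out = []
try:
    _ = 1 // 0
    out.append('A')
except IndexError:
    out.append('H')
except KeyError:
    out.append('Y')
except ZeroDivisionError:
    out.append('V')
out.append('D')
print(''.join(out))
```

Execution trace: 'V' (except ZeroDivisionError) → 'D' (after the try/except). Output: VD

Answer: VD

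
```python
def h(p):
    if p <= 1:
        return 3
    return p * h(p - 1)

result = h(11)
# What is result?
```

h(11) = 11 * 10 * 9 * 8 * 7 * 6 * 5 * 4 * 3 * 2 * 3 = 119750400

Answer: 119750400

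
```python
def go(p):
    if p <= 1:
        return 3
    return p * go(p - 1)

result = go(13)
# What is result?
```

go(13) = 13 * 12 * 11 * 10 * 9 * 8 * 7 * 6 * 5 * 4 * 3 * 2 * 3 = 18681062400

Answer: 18681062400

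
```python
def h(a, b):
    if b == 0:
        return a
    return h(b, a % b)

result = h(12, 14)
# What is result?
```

h(12, 14) -> h(14, 12) -> h(12, 2) -> h(2, 0) -> 2

Answer: 2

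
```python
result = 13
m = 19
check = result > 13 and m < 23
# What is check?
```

Trace:
`result = 13` → result = 13
`m = 19` → m = 19
`check = result > 13 and m < 23` → check = False
So check = False

Answer: False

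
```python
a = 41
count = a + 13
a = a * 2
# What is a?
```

Trace:
`a = 41` → a = 41
`count = a + 13` → count = 54
`a = a * 2` → a = 82
So a = 82

Answer: 82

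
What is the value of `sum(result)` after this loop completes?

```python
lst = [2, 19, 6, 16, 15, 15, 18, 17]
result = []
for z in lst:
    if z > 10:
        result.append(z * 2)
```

Sum of doubled values > 10
`result` takes the values: [] → [38] → [38, 32] → [38, 32, 30] → [38, 32, 30, 30] → [38, 32, 30, 30, 36] → [38, 32, 30, 30, 36, 34]
So `sum(result)` = 200

Answer: 200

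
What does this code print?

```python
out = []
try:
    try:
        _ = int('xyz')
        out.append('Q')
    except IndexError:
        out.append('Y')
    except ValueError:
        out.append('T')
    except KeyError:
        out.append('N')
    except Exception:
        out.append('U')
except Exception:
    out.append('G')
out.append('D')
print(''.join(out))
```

Execution trace: 'T' (inner except ValueError) → 'D' (after the try/except). Output: TD

Answer: TD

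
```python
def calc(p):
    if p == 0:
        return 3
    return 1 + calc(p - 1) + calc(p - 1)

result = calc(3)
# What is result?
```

calc(p) = 1 + 2·calc(p-1), calc(0)=3. Closed form: (3+1)·2^3 - 1 = 31.

Answer: 31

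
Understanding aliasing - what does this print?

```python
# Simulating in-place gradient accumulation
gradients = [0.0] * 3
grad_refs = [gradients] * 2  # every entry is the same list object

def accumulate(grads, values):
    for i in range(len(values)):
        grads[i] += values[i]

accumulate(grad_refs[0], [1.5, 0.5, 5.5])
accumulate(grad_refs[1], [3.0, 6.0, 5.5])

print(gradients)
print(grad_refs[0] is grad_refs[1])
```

Key concept: gradient accumulation aliasing.
Step by step:
`gradients = [0.0] * 3` → gradients = [0.0, 0.0, 0.0]
`grad_refs = [gradients] * 2` → grad_refs = [[0.0, 0.0, 0.0], [0.0, 0.0, 0.0]]
`accumulate(grad_refs[0], [1.5, 0.5, 5.5])` → gradients = [1.5, 0.5, 5.5]; grad_refs = [[1.5, 0.5, 5.5], [1.5, 0.5, 5.5]]
`accumulate(grad_refs[1], [3.0, 6.0, 5.5])` → gradients = [4.5, 6.5, 11.0]; grad_refs = [[4.5, 6.5, 11.0], [4.5, 6.5, 11.0]]
`print(gradients)` → prints [4.5, 6.5, 11.0]
`print(grad_refs[0] is grad_refs[1])` → prints True

Answer:
[4.5, 6.5, 11.0]
True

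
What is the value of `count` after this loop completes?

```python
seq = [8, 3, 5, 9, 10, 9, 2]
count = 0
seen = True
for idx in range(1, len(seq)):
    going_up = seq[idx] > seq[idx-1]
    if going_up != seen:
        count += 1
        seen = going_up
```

Count direction changes in [8, 3, 5, 9, 10, 9, 2]
`count` takes the values: 0 → 1 → 2 → 3

Answer: 3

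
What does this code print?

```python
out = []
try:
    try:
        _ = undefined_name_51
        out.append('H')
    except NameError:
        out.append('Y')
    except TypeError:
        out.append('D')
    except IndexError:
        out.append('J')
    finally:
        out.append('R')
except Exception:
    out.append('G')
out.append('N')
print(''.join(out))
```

Execution trace: 'Y' (inner except NameError) → 'R' (inner finally) → 'N' (after the try/except). Output: YRN

Answer: YRN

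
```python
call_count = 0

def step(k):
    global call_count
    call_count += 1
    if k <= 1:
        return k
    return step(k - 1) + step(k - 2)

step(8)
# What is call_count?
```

Calls(k) = 1 + Calls(k-1) + Calls(k-2); Calls(0)=Calls(1)=1. For k=8 this gives 67.

Answer: 67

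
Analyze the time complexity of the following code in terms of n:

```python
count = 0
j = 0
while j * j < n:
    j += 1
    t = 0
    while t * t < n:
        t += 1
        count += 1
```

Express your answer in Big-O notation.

Each loop level contributes: √n × √n. Multiplying the contributions gives O(n).

Answer: O(n)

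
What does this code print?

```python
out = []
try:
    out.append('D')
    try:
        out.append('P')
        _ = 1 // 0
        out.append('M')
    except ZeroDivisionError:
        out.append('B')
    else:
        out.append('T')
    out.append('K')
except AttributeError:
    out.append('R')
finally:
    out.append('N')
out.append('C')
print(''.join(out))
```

Execution trace: 'D' (try body) → 'P' (inner try body) → 'B' (inner except ZeroDivisionError) → 'K' (try body, no exception) → 'N' (finally) → 'C' (after the try/except). Output: DPBKNC

Answer: DPBKNC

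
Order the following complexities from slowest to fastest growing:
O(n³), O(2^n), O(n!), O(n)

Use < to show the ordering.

Ordered by growth rate: O(n) < O(n³) < O(2^n) < O(n!)

Answer: O(n) < O(n³) < O(2^n) < O(n!)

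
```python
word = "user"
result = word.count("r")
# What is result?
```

Trace:
`word = "user"` → word = 'user'
`result = word.count("r")` → result = 1
So result = 1

Answer: 1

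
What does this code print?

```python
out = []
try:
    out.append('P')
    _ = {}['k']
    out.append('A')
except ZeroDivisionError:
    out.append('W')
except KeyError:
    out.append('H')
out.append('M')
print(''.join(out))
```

Execution trace: 'P' (try body) → 'H' (except KeyError) → 'M' (after the try/except). Output: PHM

Answer: PHM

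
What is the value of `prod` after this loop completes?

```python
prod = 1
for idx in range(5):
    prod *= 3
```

3^5 = 243
`prod` takes the values: 1 → 3 → 9 → 27 → 81 → 243

Answer: 243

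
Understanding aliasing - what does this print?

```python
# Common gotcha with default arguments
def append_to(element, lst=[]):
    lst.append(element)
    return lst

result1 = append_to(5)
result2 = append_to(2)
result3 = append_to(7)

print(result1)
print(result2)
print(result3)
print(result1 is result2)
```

Key concept: mutable default argument gotcha.
Step by step:
`result1 = append_to(5)` → result1 = [5]
`result2 = append_to(2)` → result1 = [5, 2] (same object as result2); result2 = [5, 2] (same object as result1)
`result3 = append_to(7)` → result1 = [5, 2, 7] (same object as result2, result3); result2 = [5, 2, 7] (same object as result1, result3); result3 = [5, 2, 7] (same object as result1, result2)
`print(result1)` → prints [5, 2, 7]
`print(result2)` → prints [5, 2, 7]
`print(result3)` → prints [5, 2, 7]
`print(result1 is result2)` → prints True

Answer:
[5, 2, 7]
[5, 2, 7]
[5, 2, 7]
True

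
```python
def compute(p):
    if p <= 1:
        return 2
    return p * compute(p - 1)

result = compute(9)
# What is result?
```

compute(9) = 9 * 8 * 7 * 6 * 5 * 4 * 3 * 2 * 2 = 725760

Answer: 725760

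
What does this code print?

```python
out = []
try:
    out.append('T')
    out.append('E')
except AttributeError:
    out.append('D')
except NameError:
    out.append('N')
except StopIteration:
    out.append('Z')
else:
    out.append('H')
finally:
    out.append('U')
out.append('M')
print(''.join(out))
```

Execution trace: 'T' (try body) → 'E' (try body, no exception) → 'H' (else) → 'U' (finally) → 'M' (after the try/except). Output: TEHUM

Answer: TEHUM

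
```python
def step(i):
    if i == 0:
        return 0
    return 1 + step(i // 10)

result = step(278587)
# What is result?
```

Count of digits of 278587: 6

Answer: 6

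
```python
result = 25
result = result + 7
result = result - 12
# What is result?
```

Trace:
`result = 25` → result = 25
`result = result + 7` → result = 32
`result = result - 12` → result = 20
So result = 20

Answer: 20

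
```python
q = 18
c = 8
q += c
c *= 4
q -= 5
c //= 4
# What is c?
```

Trace:
`q = 18` → q = 18
`c = 8` → c = 8
`q += c` → q = 26
`c *= 4` → c = 32
`q -= 5` → q = 21
`c //= 4` → c = 8
So c = 8

Answer: 8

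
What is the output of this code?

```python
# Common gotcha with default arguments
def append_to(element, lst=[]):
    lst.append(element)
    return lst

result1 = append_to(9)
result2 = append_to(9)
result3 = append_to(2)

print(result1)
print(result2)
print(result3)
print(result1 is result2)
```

Key concept: mutable default argument gotcha.
Step by step:
`result1 = append_to(9)` → result1 = [9]
`result2 = append_to(9)` → result1 = [9, 9] (same object as result2); result2 = [9, 9] (same object as result1)
`result3 = append_to(2)` → result1 = [9, 9, 2] (same object as result2, result3); result2 = [9, 9, 2] (same object as result1, result3); result3 = [9, 9, 2] (same object as result1, result2)
`print(result1)` → prints [9, 9, 2]
`print(result2)` → prints [9, 9, 2]
`print(result3)` → prints [9, 9, 2]
`print(result1 is result2)` → prints True

Answer:
[9, 9, 2]
[9, 9, 2]
[9, 9, 2]
True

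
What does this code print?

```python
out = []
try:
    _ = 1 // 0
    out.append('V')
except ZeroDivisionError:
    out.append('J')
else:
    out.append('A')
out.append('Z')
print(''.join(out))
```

Execution trace: 'J' (except ZeroDivisionError) → 'Z' (after the try/except). Output: JZ

Answer: JZ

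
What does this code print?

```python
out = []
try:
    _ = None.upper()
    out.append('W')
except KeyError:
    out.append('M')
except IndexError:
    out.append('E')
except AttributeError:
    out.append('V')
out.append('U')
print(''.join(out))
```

Execution trace: 'V' (except AttributeError) → 'U' (after the try/except). Output: VU

Answer: VU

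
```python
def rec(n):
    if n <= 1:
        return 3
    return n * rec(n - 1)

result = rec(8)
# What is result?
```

rec(8) = 8 * 7 * 6 * 5 * 4 * 3 * 2 * 3 = 120960

Answer: 120960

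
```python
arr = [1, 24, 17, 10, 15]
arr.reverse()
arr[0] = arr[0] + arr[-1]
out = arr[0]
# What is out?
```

Trace:
`arr = [1, 24, 17, 10, 15]` → arr = [1, 24, 17, 10, 15]
`arr.reverse()` → arr = [15, 10, 17, 24, 1]
`arr[0] = arr[0] + arr[-1]` → arr = [16, 10, 17, 24, 1]
`out = arr[0]` → out = 16
So out = 16

Answer: 16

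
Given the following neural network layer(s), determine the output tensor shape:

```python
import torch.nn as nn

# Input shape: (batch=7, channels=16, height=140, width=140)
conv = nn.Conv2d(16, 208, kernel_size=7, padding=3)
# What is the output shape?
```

Input: (7, 16, 140, 140) -> Output: (7, 208, 140, 140)

Answer: (7, 208, 140, 140)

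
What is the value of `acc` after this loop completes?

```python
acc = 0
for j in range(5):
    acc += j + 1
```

Start at 0, add 1 to 5 = 15
`acc` takes the values: 0 → 1 → 3 → 6 → 10 → 15

Answer: 15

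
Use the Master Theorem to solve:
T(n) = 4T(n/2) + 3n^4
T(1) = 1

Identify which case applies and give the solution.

a=4, b=2, f(n)=3n^4. log_2(4) = 2. Since c=4 > 2 and the regularity condition holds (4(n/2)^4 = (4/2^4)n^4 with 4/2^4 < 1), Case 3 applies: T(n) = Θ(f(n)) = O(n^4).

Answer: O(n^4) - Case 3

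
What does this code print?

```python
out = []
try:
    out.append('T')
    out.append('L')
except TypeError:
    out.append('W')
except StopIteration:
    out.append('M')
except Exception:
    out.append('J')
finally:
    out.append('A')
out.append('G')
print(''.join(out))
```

Execution trace: 'T' (try body) → 'L' (try body, no exception) → 'A' (finally) → 'G' (after the try/except). Output: TLAG

Answer: TLAG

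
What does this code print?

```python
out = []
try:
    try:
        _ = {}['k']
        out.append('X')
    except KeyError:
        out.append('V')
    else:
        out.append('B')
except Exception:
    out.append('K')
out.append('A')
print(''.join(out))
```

Execution trace: 'V' (inner except KeyError) → 'A' (after the try/except). Output: VA

Answer: VA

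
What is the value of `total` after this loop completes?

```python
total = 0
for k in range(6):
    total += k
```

Sum of 0 to 5 = 15
`total` takes the values: 0 → 1 → 3 → 6 → 10 → 15

Answer: 15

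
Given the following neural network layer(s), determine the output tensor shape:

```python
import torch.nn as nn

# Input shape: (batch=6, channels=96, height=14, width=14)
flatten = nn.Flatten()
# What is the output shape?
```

Input: (6, 96, 14, 14) -> Output: (6, 18816)

Answer: (6, 18816)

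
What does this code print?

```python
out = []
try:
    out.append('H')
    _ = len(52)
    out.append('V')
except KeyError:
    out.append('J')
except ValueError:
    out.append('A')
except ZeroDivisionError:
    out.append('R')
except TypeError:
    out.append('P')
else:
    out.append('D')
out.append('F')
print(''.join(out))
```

Execution trace: 'H' (try body) → 'P' (except TypeError) → 'F' (after the try/except). Output: HPF

Answer: HPF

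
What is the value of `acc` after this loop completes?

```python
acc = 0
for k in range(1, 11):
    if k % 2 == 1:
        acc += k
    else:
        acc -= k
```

Add odd, subtract even
`acc` takes the values: 0 → 1 → -1 → 2 → -2 → 3 → -3 → 4 → -4 → 5 → -5

Answer: -5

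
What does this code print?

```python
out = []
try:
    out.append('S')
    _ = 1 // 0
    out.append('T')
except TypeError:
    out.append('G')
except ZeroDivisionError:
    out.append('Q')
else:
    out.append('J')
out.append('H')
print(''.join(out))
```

Execution trace: 'S' (try body) → 'Q' (except ZeroDivisionError) → 'H' (after the try/except). Output: SQH

Answer: SQH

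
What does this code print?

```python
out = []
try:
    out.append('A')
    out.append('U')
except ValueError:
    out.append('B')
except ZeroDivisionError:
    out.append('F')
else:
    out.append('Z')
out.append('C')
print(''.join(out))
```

Execution trace: 'A' (try body) → 'U' (try body, no exception) → 'Z' (else) → 'C' (after the try/except). Output: AUZC

Answer: AUZC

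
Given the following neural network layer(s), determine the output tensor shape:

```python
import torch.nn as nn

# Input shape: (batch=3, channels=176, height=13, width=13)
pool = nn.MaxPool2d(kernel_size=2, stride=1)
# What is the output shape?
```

Input: (3, 176, 13, 13) -> Output: (3, 176, 12, 12)

Answer: (3, 176, 12, 12)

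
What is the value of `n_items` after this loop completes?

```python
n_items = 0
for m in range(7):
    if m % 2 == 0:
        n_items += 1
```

Count numbers divisible by 2 in range(7)
`n_items` takes the values: 0 → 1 → 2 → 3 → 4

Answer: 4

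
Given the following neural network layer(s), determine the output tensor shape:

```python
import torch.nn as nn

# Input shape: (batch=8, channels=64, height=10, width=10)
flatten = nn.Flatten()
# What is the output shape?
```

Input: (8, 64, 10, 10) -> Output: (8, 6400)

Answer: (8, 6400)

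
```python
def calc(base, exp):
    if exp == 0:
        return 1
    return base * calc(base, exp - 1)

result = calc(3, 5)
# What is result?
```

calc(3, 5) = 3 * 3 * 3 * 3 * 3 = 243

Answer: 243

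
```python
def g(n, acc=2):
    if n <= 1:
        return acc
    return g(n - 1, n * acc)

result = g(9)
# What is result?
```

Accumulator trace (n, acc): (9, 2) -> (8, 18) -> (7, 144) -> (6, 1008) -> (5, 6048) -> (4, 30240) -> (3, 120960) -> (2, 362880) -> (1, 725760) -> return 725760

Answer: 725760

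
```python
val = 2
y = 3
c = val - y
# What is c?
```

Trace:
`val = 2` → val = 2
`y = 3` → y = 3
`c = val - y` → c = -1
So c = -1

Answer: -1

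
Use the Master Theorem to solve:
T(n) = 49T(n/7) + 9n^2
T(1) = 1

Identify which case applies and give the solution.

a=49, b=7, f(n)=9n^2. log_7(49) = 2. Since c=2 = 2, Case 2 applies: T(n) = Θ(n^log_b(a) · log n) = O(n^2 log n).

Answer: O(n^2 log n) - Case 2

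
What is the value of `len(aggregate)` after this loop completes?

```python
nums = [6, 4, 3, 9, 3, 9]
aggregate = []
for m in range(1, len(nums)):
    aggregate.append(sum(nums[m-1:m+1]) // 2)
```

Number of 2-element averages
`aggregate` takes the values: [] → [5] → [5, 3] → [5, 3, 6] → [5, 3, 6, 6] → [5, 3, 6, 6, 6]
So `len(aggregate)` = 5

Answer: 5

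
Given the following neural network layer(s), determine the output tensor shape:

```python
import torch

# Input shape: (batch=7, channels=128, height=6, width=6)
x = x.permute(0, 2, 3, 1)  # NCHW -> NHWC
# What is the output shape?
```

Input: (7, 128, 6, 6) -> Output: (7, 6, 6, 128)

Answer: (7, 6, 6, 128)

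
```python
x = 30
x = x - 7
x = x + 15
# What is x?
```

Trace:
`x = 30` → x = 30
`x = x - 7` → x = 23
`x = x + 15` → x = 38
So x = 38

Answer: 38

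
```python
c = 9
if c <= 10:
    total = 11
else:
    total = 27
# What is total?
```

Trace:
`c = 9` → c = 9
`if c <= 10: ...` → c <= 10 is True → total = 11
So total = 11

Answer: 11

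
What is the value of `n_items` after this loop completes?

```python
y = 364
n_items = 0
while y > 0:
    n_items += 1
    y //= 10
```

Count digits by repeated division by 10
`n_items` takes the values: 0 → 1 → 2 → 3

Answer: 3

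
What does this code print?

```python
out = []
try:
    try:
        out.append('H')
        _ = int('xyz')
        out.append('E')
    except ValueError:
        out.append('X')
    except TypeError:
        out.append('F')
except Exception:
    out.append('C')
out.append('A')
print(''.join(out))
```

Execution trace: 'H' (inner try body) → 'X' (inner except ValueError) → 'A' (after the try/except). Output: HXA

Answer: HXA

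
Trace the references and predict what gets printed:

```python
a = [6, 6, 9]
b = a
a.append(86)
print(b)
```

Key concept: basic list aliasing.
Step by step:
`a = [6, 6, 9]` → a = [6, 6, 9]
`b = a` → b = [6, 6, 9] (same object as a)
`a.append(86)` → a = [6, 6, 9, 86] (same object as b); b = [6, 6, 9, 86] (same object as a)
`print(b)` → prints [6, 6, 9, 86]

Answer: [6, 6, 9, 86]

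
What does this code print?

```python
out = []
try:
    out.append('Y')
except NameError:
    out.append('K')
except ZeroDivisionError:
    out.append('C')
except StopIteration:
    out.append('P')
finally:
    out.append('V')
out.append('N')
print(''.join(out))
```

Execution trace: 'Y' (try body, no exception) → 'V' (finally) → 'N' (after the try/except). Output: YVN

Answer: YVN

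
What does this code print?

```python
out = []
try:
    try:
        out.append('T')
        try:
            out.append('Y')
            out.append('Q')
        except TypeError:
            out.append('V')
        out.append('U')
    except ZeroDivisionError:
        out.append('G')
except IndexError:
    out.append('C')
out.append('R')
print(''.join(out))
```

Execution trace: 'T' (try body) → 'Y' (inner try body) → 'Q' (inner try body, no exception) → 'U' (try body, no exception) → 'R' (after the try/except). Output: TYQUR

Answer: TYQUR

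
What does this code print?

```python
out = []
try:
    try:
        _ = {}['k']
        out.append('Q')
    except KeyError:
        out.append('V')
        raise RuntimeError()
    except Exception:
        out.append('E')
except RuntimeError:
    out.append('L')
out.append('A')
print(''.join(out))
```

Execution trace: 'V' (inner except KeyError) → 'L' (outer except RuntimeError) → 'A' (after the try/except). Output: VLA

Answer: VLA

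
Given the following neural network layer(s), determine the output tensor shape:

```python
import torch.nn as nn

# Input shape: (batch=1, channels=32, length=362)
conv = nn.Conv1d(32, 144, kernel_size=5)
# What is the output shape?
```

Input: (1, 32, 362) -> Output: (1, 144, 358)

Answer: (1, 144, 358)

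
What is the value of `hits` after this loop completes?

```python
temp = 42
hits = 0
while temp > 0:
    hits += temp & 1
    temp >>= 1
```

Count set bits in 42 (binary: 0b101010)
`hits` takes the values: 0 → 1 → 2 → 3

Answer: 3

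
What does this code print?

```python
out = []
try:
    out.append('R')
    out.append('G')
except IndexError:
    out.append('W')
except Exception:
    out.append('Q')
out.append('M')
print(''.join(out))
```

Execution trace: 'R' (try body) → 'G' (try body, no exception) → 'M' (after the try/except). Output: RGM

Answer: RGM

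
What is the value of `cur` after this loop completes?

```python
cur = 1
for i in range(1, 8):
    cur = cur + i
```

Start at 1, add 1 through 7
`cur` takes the values: 1 → 2 → 4 → 7 → 11 → 16 → 22 → 29

Answer: 29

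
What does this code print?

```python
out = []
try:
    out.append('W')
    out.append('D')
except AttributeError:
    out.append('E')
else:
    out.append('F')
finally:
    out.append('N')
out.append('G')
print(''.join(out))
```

Execution trace: 'W' (try body) → 'D' (try body, no exception) → 'F' (else) → 'N' (finally) → 'G' (after the try/except). Output: WDFNG

Answer: WDFNG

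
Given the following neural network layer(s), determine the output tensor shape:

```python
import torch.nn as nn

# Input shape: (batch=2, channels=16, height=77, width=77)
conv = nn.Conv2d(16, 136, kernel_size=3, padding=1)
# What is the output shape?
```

Input: (2, 16, 77, 77) -> Output: (2, 136, 77, 77)

Answer: (2, 136, 77, 77)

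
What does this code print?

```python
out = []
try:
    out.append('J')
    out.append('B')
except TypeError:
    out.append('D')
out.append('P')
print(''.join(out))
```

Execution trace: 'J' (try body) → 'B' (try body, no exception) → 'P' (after the try/except). Output: JBP

Answer: JBP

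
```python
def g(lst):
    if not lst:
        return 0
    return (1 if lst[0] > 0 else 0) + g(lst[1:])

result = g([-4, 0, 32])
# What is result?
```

Count of positive elements in [-4, 0, 32] = 1

Answer: 1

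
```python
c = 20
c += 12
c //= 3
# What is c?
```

Trace:
`c = 20` → c = 20
`c += 12` → c = 32
`c //= 3` → c = 10
So c = 10

Answer: 10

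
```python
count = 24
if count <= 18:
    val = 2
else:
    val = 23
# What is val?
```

Trace:
`count = 24` → count = 24
`if count <= 18: ...` → count <= 18 is False, take else branch → val = 23
So val = 23

Answer: 23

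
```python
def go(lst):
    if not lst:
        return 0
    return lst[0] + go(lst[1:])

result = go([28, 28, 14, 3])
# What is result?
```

28 + 28 + 14 + 3 + 0 = 73

Answer: 73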